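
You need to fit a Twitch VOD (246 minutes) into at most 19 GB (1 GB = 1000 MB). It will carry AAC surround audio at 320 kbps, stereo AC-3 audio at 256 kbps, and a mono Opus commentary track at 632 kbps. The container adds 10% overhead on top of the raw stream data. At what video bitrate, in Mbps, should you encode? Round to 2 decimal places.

Budget: 19 GB = 152000.0 Mb.
Stream payload after overhead: 152000.0 / 1.10 = 138181.8 Mb.
246 min = 14760 s
Total bitrate budget: 138181.8 Mb / 14760 s = 9.362 Mbps.
Audio total: 320 + 256 + 632 = 1208 kbps = 1.208 Mbps.
Video: 9.362 − 1.208 = 8.154 Mbps.

8.15 Mbps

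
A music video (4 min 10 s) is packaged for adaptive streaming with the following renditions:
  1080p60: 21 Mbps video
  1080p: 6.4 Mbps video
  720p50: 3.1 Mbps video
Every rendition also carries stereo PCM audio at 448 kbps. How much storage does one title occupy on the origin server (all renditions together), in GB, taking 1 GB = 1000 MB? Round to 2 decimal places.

1.00 GB

4 min 10 s = 250 s
Audio: 448 kbps = 0.448 Mbps.
Sum of rendition bitrates: (21+0.448) + (6.4+0.448) + (3.1+0.448) = 31.844 Mbps.
× 250 s = 7,961 Mb = 995.1 MB = 0.9951 GB.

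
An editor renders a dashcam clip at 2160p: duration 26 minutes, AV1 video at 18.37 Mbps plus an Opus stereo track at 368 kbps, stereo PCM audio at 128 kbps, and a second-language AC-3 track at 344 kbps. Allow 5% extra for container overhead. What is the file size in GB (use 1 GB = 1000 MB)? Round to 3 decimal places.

26 min = 1560 s
Audio total: 368 + 128 + 344 = 840 kbps = 0.840 Mbps.
Total bitrate: 18.37 + 0.840 = 19.210 Mbps.
Stream data: 19.210 Mbps × 1560 s = 29967.6 Mb.
With 5% container overhead: ×1.05.
31,466 Mb ÷ 8 = 3,933 MB → 3.933 GB.

3.933 GB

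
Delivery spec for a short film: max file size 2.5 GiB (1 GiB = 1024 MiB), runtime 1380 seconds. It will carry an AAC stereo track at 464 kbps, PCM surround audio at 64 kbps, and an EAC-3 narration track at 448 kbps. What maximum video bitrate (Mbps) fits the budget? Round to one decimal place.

Budget: 2.5 GiB = 21474.8 Mb.
Total bitrate budget: 21474.8 Mb / 1380 s = 15.561 Mbps.
Audio total: 464 + 64 + 448 = 976 kbps = 0.976 Mbps.
Video: 15.561 − 0.976 = 14.585 Mbps.

14.6 Mbps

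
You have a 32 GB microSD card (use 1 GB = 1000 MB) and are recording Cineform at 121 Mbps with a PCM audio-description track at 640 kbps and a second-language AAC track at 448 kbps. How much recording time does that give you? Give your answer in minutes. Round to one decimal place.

Audio total: 640 + 448 = 1088 kbps = 1.088 Mbps.
Total bitrate: 121 + 1.088 = 122.088 Mbps.
Capacity: 32 GB = 256,000 Mb.
Recording time: 256,000 / 122.088 = 2,097 s ≈ 34.9 minutes.

34.9 minutes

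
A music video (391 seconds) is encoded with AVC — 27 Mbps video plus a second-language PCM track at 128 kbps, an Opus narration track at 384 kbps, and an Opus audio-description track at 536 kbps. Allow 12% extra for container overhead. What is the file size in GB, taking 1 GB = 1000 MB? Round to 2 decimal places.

Audio total: 128 + 384 + 536 = 1048 kbps = 1.048 Mbps.
Total bitrate: 27 + 1.048 = 28.048 Mbps.
Stream data: 28.048 Mbps × 391 s = 10966.8 Mb.
With 12% container overhead: ×1.12.
12,283 Mb ÷ 8 = 1,535 MB → 1.535 GB.

1.54 GB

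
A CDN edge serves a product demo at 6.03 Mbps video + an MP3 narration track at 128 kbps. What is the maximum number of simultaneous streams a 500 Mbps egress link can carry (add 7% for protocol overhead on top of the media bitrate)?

Audio: 128 kbps = 0.128 Mbps.
Per-viewer media rate: 6.158 Mbps.
On the wire with 7% overhead: 6.589 Mbps.
500 Mbps = 500.0 Mbps; 500.0 / 6.589 = 75.88 → 75 viewers.

75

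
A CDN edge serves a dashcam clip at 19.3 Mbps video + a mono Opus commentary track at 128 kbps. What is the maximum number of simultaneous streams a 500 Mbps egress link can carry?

Audio: 128 kbps = 0.128 Mbps.
Per-viewer media rate: 19.428 Mbps.
500 Mbps = 500.0 Mbps; 500.0 / 19.428 = 25.74 → 25 viewers.

25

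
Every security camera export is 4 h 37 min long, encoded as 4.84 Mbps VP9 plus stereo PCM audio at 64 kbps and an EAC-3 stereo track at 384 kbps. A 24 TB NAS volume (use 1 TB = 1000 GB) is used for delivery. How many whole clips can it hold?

4 h 37 min = 277 min = 16620 s
Audio total: 64 + 384 = 448 kbps = 0.448 Mbps.
Total bitrate: 5.288 Mbps.
Per item: 5.288 Mbps × 16620 s = 87,887 Mb = 10,986 MB.
Capacity: 24 TB = 192,000,000 Mb; 2184.63 items → 2184 complete.

2184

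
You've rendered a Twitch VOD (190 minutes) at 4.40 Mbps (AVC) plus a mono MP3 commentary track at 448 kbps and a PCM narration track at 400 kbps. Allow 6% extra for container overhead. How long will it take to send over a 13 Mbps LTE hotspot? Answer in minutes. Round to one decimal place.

190 min = 11400 s
Audio total: 448 + 400 = 848 kbps = 0.848 Mbps.
Total bitrate: 5.248 Mbps.
File: 5.248 Mbps × 11400 s = 59827.2 Mb.
With 6% container overhead: ×1.06. → 63416.8 Mb.
At 13 Mbps: 63416.8 / 13 = 4878.2 s ≈ 81.3 minutes.

81.3 minutes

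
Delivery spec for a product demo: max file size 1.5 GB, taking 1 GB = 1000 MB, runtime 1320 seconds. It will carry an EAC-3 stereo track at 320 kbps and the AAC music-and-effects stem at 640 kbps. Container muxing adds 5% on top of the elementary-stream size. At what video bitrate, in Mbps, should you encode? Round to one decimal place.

7.7 Mbps

Budget: 1.5 GB = 12000.0 Mb.
Stream payload after overhead: 12000.0 / 1.05 = 11428.6 Mb.
Total bitrate budget: 11428.6 Mb / 1320 s = 8.658 Mbps.
Audio total: 320 + 640 = 960 kbps = 0.960 Mbps.
Video: 8.658 − 0.960 = 7.698 Mbps.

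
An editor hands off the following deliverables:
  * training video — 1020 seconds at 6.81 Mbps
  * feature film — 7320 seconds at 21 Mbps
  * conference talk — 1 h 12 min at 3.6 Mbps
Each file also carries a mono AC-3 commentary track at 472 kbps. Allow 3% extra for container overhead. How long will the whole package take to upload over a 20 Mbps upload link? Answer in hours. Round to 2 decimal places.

Audio: 472 kbps = 0.472 Mbps.
training video: 7.282 Mbps × 1020 s × 1.03 = 7650.5 Mb
feature film: 21.472 Mbps × 7320 s × 1.03 = 161890.3 Mb
conference talk: 4.072 Mbps × 4320 s × 1.03 = 18118.8 Mb
Total: 187659.5 Mb = 23457.4 MB.
At 20 Mbps: 187659.5 / 20 = 9383 s ≈ 2.61 hours.

2.61 hours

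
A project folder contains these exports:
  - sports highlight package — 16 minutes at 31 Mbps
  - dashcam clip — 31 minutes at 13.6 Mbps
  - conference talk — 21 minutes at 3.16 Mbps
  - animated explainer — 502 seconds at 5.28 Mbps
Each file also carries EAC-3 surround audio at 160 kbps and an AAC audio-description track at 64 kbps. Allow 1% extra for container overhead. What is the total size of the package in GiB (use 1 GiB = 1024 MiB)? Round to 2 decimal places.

Audio total: 160 + 64 = 224 kbps = 0.224 Mbps.
sports highlight package: 31.224 Mbps × 960 s × 1.01 = 30274.8 Mb
dashcam clip: 13.824 Mbps × 1860 s × 1.01 = 25969.8 Mb
conference talk: 3.384 Mbps × 1260 s × 1.01 = 4306.5 Mb
animated explainer: 5.504 Mbps × 502 s × 1.01 = 2790.6 Mb
Total: 63341.7 Mb = 7917.7 MB.
= 7.374 GiB.

7.37 GiB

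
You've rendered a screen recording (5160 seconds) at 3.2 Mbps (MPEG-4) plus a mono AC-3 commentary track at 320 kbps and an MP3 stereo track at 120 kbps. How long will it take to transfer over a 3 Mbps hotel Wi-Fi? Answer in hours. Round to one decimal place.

1.7 hours

Audio total: 320 + 120 = 440 kbps = 0.440 Mbps.
Total bitrate: 3.640 Mbps.
File: 3.640 Mbps × 5160 s = 18782.4 Mb.
At 3 Mbps: 18782.4 / 3 = 6260.8 s ≈ 1.74 hours.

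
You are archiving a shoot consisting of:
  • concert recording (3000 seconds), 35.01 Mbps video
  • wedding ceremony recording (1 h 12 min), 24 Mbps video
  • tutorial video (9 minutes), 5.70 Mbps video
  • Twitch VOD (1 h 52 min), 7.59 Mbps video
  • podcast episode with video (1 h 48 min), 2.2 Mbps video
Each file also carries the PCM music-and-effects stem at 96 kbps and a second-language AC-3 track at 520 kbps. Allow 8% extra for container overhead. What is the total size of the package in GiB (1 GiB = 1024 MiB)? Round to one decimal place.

Audio total: 96 + 520 = 616 kbps = 0.616 Mbps.
concert recording: 35.626 Mbps × 3000 s × 1.08 = 115428.2 Mb
wedding ceremony recording: 24.616 Mbps × 4320 s × 1.08 = 114848.4 Mb
tutorial video: 6.316 Mbps × 540 s × 1.08 = 3683.5 Mb
Twitch VOD: 8.206 Mbps × 6720 s × 1.08 = 59555.9 Mb
podcast episode with video: 2.816 Mbps × 6480 s × 1.08 = 19707.5 Mb
Total: 313223.5 Mb = 39152.9 MB.
= 36.46 GiB.

36.5 GiB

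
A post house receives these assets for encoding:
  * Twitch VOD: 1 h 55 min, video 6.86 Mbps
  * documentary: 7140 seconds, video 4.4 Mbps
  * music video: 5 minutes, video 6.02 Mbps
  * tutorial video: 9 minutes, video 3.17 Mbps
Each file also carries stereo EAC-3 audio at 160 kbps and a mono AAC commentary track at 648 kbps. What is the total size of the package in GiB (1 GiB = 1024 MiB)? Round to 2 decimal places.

Audio total: 160 + 648 = 808 kbps = 0.808 Mbps.
Twitch VOD: 7.668 Mbps × 6900 s = 52909.2 Mb
documentary: 5.208 Mbps × 7140 s = 37185.1 Mb
music video: 6.828 Mbps × 300 s = 2048.4 Mb
tutorial video: 3.978 Mbps × 540 s = 2148.1 Mb
Total: 94290.8 Mb = 11786.4 MB.
= 10.98 GiB.

10.98 GiB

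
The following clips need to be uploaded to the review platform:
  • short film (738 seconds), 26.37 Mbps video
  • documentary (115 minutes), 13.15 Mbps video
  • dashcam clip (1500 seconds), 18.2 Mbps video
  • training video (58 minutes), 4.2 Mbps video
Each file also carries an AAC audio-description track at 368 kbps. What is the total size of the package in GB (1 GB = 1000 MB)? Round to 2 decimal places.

Audio: 368 kbps = 0.368 Mbps.
short film: 26.738 Mbps × 738 s = 19732.6 Mb
documentary: 13.518 Mbps × 6900 s = 93274.2 Mb
dashcam clip: 18.568 Mbps × 1500 s = 27852.0 Mb
training video: 4.568 Mbps × 3480 s = 15896.6 Mb
Total: 156755.5 Mb = 19594.4 MB.
= 19.59 GB.

19.59 GB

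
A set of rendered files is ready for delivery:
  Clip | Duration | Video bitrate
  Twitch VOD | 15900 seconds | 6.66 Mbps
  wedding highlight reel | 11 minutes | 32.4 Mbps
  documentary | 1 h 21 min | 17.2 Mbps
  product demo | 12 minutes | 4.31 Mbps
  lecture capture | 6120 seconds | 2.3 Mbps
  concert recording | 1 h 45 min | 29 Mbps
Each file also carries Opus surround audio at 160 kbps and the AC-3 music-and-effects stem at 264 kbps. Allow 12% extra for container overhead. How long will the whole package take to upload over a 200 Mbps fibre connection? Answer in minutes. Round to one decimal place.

Audio total: 160 + 264 = 424 kbps = 0.424 Mbps.
Twitch VOD: 7.084 Mbps × 15900 s × 1.12 = 126151.9 Mb
wedding highlight reel: 32.824 Mbps × 660 s × 1.12 = 24263.5 Mb
documentary: 17.624 Mbps × 4860 s × 1.12 = 95931.0 Mb
product demo: 4.734 Mbps × 720 s × 1.12 = 3817.5 Mb
lecture capture: 2.724 Mbps × 6120 s × 1.12 = 18671.4 Mb
concert recording: 29.424 Mbps × 6300 s × 1.12 = 207615.7 Mb
Total: 476451.0 Mb = 59556.4 MB.
At 200 Mbps: 476451.0 / 200 = 2382 s ≈ 39.7 minutes.

39.7 minutes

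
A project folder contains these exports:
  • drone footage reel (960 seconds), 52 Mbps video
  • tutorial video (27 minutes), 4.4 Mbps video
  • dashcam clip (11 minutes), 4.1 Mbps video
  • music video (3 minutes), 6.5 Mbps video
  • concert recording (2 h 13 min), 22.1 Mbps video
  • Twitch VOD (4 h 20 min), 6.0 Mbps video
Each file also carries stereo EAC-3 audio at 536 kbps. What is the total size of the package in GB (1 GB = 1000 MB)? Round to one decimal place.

Audio: 536 kbps = 0.536 Mbps.
drone footage reel: 52.536 Mbps × 960 s = 50434.6 Mb
tutorial video: 4.936 Mbps × 1620 s = 7996.3 Mb
dashcam clip: 4.636 Mbps × 660 s = 3059.8 Mb
music video: 7.036 Mbps × 180 s = 1266.5 Mb
concert recording: 22.636 Mbps × 7980 s = 180635.3 Mb
Twitch VOD: 6.536 Mbps × 15600 s = 101961.6 Mb
Total: 345354.0 Mb = 43169.2 MB.
= 43.17 GB.

43.2 GB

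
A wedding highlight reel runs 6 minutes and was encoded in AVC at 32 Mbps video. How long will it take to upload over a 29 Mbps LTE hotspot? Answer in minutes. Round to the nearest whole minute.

7 minutes

6 min = 360 s
File: 32.000 Mbps × 360 s = 11520.0 Mb.
At 29 Mbps: 11520.0 / 29 = 397.2 s ≈ 6.62 minutes.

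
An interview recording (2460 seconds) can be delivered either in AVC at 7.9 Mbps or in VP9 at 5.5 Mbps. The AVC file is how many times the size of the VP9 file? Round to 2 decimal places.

AVC: 7.900 Mbps × 2460 s = 19434.0 Mb = 2.429 GB.
VP9: 5.500 Mbps × 2460 s = 13530.0 Mb = 1.691 GB.
Ratio: 2.429 / 1.691 = 1.436.

1.44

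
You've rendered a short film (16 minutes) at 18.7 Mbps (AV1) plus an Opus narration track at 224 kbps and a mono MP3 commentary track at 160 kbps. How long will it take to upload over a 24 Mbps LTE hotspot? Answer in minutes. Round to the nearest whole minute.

16 min = 960 s
Audio total: 224 + 160 = 384 kbps = 0.384 Mbps.
Total bitrate: 19.084 Mbps.
File: 19.084 Mbps × 960 s = 18320.6 Mb.
At 24 Mbps: 18320.6 / 24 = 763.4 s ≈ 12.7 minutes.

13 minutes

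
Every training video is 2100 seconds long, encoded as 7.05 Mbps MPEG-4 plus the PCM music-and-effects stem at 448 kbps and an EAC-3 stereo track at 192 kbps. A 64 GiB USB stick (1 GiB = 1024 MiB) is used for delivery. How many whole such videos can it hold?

34

Audio total: 448 + 192 = 640 kbps = 0.640 Mbps.
Total bitrate: 7.690 Mbps.
Per item: 7.690 Mbps × 2100 s = 16,149 Mb = 2,019 MB.
Capacity: 64 GiB = 549,756 Mb; 34.04 items → 34 complete.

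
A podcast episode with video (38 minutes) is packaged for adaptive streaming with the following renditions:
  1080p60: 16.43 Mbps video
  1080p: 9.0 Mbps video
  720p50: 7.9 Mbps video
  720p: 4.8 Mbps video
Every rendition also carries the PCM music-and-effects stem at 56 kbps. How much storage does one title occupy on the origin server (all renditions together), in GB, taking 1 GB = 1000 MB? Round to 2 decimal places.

10.93 GB

38 min = 2280 s
Audio: 56 kbps = 0.056 Mbps.
Sum of rendition bitrates: (16.43+0.056) + (9.0+0.056) + (7.9+0.056) + (4.8+0.056) = 38.354 Mbps.
× 2280 s = 87,447 Mb = 10,931 MB = 10.93 GB.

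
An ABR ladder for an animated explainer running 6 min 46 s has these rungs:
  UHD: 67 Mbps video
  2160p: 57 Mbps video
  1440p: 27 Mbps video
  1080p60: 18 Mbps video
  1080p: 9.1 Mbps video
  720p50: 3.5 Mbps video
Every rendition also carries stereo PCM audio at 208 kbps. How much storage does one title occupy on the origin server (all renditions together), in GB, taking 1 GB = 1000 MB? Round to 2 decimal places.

6 min 46 s = 406 s
Audio: 208 kbps = 0.208 Mbps.
Sum of rendition bitrates: (67+0.208) + (57+0.208) + (27+0.208) + (18+0.208) + (9.1+0.208) + (3.5+0.208) = 182.848 Mbps.
× 406 s = 74,236 Mb = 9,280 MB = 9.280 GB.

9.28 GB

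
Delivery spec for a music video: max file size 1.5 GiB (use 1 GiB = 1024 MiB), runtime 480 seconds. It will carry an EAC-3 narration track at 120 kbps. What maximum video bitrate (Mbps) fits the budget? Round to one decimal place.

26.7 Mbps

Budget: 1.5 GiB = 12884.9 Mb.
Total bitrate budget: 12884.9 Mb / 480 s = 26.844 Mbps.
Audio: 120 kbps = 0.120 Mbps.
Video: 26.844 − 0.120 = 26.724 Mbps.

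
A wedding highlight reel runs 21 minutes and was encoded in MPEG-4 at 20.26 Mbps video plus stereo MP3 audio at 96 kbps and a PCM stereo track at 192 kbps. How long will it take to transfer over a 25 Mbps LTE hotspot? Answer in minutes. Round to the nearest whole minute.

17 minutes

21 min = 1260 s
Audio total: 96 + 192 = 288 kbps = 0.288 Mbps.
Total bitrate: 20.548 Mbps.
File: 20.548 Mbps × 1260 s = 25890.5 Mb.
At 25 Mbps: 25890.5 / 25 = 1035.6 s ≈ 17.3 minutes.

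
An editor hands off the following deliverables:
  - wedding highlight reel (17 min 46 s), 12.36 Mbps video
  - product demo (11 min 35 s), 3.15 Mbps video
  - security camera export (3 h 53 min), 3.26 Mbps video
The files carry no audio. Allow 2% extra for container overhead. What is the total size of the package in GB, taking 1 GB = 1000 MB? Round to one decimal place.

wedding highlight reel: 12.360 Mbps × 1066 s × 1.02 = 13439.3 Mb
product demo: 3.150 Mbps × 695 s × 1.02 = 2233.0 Mb
security camera export: 3.260 Mbps × 13980 s × 1.02 = 46486.3 Mb
Total: 62158.6 Mb = 7769.8 MB.
= 7.770 GB.

7.8 GB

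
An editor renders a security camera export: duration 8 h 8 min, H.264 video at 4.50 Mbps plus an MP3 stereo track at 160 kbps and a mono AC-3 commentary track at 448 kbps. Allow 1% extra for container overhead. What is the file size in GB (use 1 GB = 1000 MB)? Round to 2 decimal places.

8 h 8 min = 488 min = 29280 s
Audio total: 160 + 448 = 608 kbps = 0.608 Mbps.
Total bitrate: 4.50 + 0.608 = 5.108 Mbps.
Stream data: 5.108 Mbps × 29280 s = 149562.2 Mb.
With 1% container overhead: ×1.01.
151,058 Mb ÷ 8 = 18,882 MB → 18.88 GB.

18.88 GB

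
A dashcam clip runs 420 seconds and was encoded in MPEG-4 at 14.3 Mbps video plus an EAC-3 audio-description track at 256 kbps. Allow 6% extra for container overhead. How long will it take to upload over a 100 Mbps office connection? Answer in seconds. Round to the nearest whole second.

Audio: 256 kbps = 0.256 Mbps.
Total bitrate: 14.556 Mbps.
File: 14.556 Mbps × 420 s = 6113.5 Mb.
With 6% container overhead: ×1.06. → 6480.3 Mb.
At 100 Mbps: 6480.3 / 100 = 64.8 s ≈ 64.8 seconds.

65 seconds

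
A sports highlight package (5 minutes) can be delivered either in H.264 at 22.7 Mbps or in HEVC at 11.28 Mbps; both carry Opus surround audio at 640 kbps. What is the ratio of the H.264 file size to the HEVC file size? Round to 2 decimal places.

5 min = 300 s
Audio: 640 kbps = 0.640 Mbps.
H.264: 23.340 Mbps × 300 s = 7002.0 Mb = 0.815 GiB.
HEVC: 11.920 Mbps × 300 s = 3576.0 Mb = 0.416 GiB.
Ratio: 0.815 / 0.416 = 1.958.

1.96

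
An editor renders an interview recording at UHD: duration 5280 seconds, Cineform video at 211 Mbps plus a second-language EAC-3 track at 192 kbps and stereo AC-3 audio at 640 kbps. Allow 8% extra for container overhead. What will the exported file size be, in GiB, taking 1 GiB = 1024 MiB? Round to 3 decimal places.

Audio total: 192 + 640 = 832 kbps = 0.832 Mbps.
Total bitrate: 211 + 0.832 = 211.832 Mbps.
Stream data: 211.832 Mbps × 5280 s = 1118473.0 Mb.
With 8% container overhead: ×1.08.
1,207,951 Mb = 150,993,849,600 bytes ÷ 1,073,741,824 = 140.6 GiB.

140.624 GiB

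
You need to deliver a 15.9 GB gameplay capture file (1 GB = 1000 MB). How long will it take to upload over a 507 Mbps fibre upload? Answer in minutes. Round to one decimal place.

File: 15.9 GB = 127200.0 Mb.
At 507 Mbps: 127200.0 / 507 = 250.9 s ≈ 4.18 minutes.

4.2 minutes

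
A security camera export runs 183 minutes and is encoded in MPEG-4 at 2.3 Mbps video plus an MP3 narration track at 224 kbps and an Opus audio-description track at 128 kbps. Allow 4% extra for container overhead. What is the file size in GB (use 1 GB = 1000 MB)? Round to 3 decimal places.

183 min = 10980 s
Audio total: 224 + 128 = 352 kbps = 0.352 Mbps.
Total bitrate: 2.3 + 0.352 = 2.652 Mbps.
Stream data: 2.652 Mbps × 10980 s = 29119.0 Mb.
With 4% container overhead: ×1.04.
30,284 Mb ÷ 8 = 3,785 MB → 3.785 GB.

3.785 GB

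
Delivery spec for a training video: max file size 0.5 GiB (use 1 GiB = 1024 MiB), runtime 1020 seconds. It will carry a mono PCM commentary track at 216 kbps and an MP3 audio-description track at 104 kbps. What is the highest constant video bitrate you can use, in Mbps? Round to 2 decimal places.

Budget: 0.5 GiB = 4295.0 Mb.
Total bitrate budget: 4295.0 Mb / 1020 s = 4.211 Mbps.
Audio total: 216 + 104 = 320 kbps = 0.320 Mbps.
Video: 4.211 − 0.320 = 3.891 Mbps.

3.89 Mbps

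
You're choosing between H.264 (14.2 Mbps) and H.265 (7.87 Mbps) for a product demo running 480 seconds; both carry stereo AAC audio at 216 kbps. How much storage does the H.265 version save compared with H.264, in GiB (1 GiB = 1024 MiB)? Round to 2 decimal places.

0.35 GiB

Audio: 216 kbps = 0.216 Mbps.
H.264: 14.416 Mbps × 480 s = 6919.7 Mb = 0.806 GiB.
H.265: 8.086 Mbps × 480 s = 3881.3 Mb = 0.452 GiB.
Saving: 0.806 − 0.452 = 0.354 GiB.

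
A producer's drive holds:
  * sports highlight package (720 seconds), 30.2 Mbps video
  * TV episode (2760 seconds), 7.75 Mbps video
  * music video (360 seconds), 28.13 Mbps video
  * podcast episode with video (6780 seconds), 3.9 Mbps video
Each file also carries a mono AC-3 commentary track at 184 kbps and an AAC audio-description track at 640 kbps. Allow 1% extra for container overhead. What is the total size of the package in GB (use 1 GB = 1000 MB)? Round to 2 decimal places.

Audio total: 184 + 640 = 824 kbps = 0.824 Mbps.
sports highlight package: 31.024 Mbps × 720 s × 1.01 = 22560.7 Mb
TV episode: 8.574 Mbps × 2760 s × 1.01 = 23900.9 Mb
music video: 28.954 Mbps × 360 s × 1.01 = 10527.7 Mb
podcast episode with video: 4.724 Mbps × 6780 s × 1.01 = 32349.0 Mb
Total: 89338.2 Mb = 11167.3 MB.
= 11.17 GB.

11.17 GB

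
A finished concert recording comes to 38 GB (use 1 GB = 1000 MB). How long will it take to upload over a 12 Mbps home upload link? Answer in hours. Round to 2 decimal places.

File: 38 GB = 304000.0 Mb.
At 12 Mbps: 304000.0 / 12 = 25333.3 s ≈ 7.04 hours.

7.04 hours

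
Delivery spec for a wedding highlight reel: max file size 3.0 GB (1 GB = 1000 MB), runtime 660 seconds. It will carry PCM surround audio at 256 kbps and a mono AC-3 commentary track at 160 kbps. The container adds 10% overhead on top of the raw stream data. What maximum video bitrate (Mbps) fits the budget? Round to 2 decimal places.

Budget: 3.0 GB = 24000.0 Mb.
Stream payload after overhead: 24000.0 / 1.10 = 21818.2 Mb.
Total bitrate budget: 21818.2 Mb / 660 s = 33.058 Mbps.
Audio total: 256 + 160 = 416 kbps = 0.416 Mbps.
Video: 33.058 − 0.416 = 32.642 Mbps.

32.64 Mbps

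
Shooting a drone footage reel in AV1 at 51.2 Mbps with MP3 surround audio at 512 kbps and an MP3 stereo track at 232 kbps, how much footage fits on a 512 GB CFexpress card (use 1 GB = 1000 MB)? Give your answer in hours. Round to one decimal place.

Audio total: 512 + 232 = 744 kbps = 0.744 Mbps.
Total bitrate: 51.2 + 0.744 = 51.944 Mbps.
Capacity: 512 GB = 4,096,000 Mb.
Recording time: 4,096,000 / 51.944 = 78,854 s ≈ 21.9 hours.

21.9 hours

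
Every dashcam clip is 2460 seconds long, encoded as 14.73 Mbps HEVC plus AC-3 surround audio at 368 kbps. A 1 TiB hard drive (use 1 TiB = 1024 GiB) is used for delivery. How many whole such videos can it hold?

Audio: 368 kbps = 0.368 Mbps.
Total bitrate: 15.098 Mbps.
Per item: 15.098 Mbps × 2460 s = 37,141 Mb = 4,643 MB.
Capacity: 1 TiB = 8,796,093 Mb; 236.83 items → 236 complete.

236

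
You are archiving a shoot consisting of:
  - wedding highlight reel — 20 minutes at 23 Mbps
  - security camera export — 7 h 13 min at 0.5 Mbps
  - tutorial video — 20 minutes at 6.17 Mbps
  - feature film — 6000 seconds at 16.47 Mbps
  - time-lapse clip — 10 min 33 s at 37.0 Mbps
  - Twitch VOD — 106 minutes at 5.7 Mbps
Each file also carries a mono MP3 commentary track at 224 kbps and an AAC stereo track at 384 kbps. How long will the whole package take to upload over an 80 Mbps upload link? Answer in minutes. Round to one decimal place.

48.3 minutes

Audio total: 224 + 384 = 608 kbps = 0.608 Mbps.
wedding highlight reel: 23.608 Mbps × 1200 s = 28329.6 Mb
security camera export: 1.108 Mbps × 25980 s = 28785.8 Mb
tutorial video: 6.778 Mbps × 1200 s = 8133.6 Mb
feature film: 17.078 Mbps × 6000 s = 102468.0 Mb
time-lapse clip: 37.608 Mbps × 633 s = 23805.9 Mb
Twitch VOD: 6.308 Mbps × 6360 s = 40118.9 Mb
Total: 231641.8 Mb = 28955.2 MB.
At 80 Mbps: 231641.8 / 80 = 2896 s ≈ 48.3 minutes.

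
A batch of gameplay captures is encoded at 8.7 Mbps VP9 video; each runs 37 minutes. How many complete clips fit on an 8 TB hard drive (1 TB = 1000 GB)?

37 min = 2220 s
Per item: 8.700 Mbps × 2220 s = 19,314 Mb = 2,414 MB.
Capacity: 8 TB = 64,000,000 Mb; 3313.66 items → 3313 complete.

3313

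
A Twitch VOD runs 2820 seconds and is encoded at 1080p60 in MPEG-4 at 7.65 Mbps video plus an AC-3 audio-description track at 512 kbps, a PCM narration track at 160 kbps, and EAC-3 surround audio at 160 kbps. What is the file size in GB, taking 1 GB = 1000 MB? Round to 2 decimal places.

2.99 GB

Audio total: 512 + 160 + 160 = 832 kbps = 0.832 Mbps.
Total bitrate: 7.65 + 0.832 = 8.482 Mbps.
Stream data: 8.482 Mbps × 2820 s = 23919.2 Mb.
23,919 Mb ÷ 8 = 2,990 MB → 2.990 GB.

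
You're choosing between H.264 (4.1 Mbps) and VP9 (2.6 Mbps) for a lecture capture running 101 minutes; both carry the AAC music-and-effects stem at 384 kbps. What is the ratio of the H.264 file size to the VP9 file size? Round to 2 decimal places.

101 min = 6060 s
Audio: 384 kbps = 0.384 Mbps.
H.264: 4.484 Mbps × 6060 s = 27173.0 Mb = 3.397 GB.
VP9: 2.984 Mbps × 6060 s = 18083.0 Mb = 2.260 GB.
Ratio: 3.397 / 2.260 = 1.503.

1.50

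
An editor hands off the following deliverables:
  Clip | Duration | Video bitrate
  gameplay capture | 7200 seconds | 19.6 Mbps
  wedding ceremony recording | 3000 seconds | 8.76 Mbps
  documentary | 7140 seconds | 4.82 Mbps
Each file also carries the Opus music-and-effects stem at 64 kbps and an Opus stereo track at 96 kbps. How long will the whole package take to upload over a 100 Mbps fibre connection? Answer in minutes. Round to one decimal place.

Audio total: 64 + 96 = 160 kbps = 0.160 Mbps.
gameplay capture: 19.760 Mbps × 7200 s = 142272.0 Mb
wedding ceremony recording: 8.920 Mbps × 3000 s = 26760.0 Mb
documentary: 4.980 Mbps × 7140 s = 35557.2 Mb
Total: 204589.2 Mb = 25573.7 MB.
At 100 Mbps: 204589.2 / 100 = 2046 s ≈ 34.1 minutes.

34.1 minutes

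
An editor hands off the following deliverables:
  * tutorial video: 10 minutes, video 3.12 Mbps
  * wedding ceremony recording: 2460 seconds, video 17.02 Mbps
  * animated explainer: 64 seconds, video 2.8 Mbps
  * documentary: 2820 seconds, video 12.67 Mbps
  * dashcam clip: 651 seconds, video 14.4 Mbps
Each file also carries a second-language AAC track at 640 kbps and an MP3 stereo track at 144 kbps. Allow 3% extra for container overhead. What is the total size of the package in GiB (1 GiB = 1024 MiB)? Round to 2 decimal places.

Audio total: 640 + 144 = 784 kbps = 0.784 Mbps.
tutorial video: 3.904 Mbps × 600 s × 1.03 = 2412.7 Mb
wedding ceremony recording: 17.804 Mbps × 2460 s × 1.03 = 45111.8 Mb
animated explainer: 3.584 Mbps × 64 s × 1.03 = 236.3 Mb
documentary: 13.454 Mbps × 2820 s × 1.03 = 39078.5 Mb
dashcam clip: 15.184 Mbps × 651 s × 1.03 = 10181.3 Mb
Total: 97020.5 Mb = 12127.6 MB.
= 11.29 GiB.

11.29 GiB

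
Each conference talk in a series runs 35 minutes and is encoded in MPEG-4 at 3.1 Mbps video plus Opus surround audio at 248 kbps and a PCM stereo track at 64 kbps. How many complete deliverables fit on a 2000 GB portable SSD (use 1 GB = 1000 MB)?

2233

35 min = 2100 s
Audio total: 248 + 64 = 312 kbps = 0.312 Mbps.
Total bitrate: 3.412 Mbps.
Per item: 3.412 Mbps × 2100 s = 7,165 Mb = 895.6 MB.
Capacity: 2000 GB = 16,000,000 Mb; 2233.02 items → 2233 complete.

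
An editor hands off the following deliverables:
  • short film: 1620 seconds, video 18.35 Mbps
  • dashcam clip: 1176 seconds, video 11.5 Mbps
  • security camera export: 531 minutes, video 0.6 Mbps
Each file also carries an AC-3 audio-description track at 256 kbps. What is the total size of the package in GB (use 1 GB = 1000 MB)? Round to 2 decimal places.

Audio: 256 kbps = 0.256 Mbps.
short film: 18.606 Mbps × 1620 s = 30141.7 Mb
dashcam clip: 11.756 Mbps × 1176 s = 13825.1 Mb
security camera export: 0.856 Mbps × 31860 s = 27272.2 Mb
Total: 71238.9 Mb = 8904.9 MB.
= 8.905 GB.

8.90 GB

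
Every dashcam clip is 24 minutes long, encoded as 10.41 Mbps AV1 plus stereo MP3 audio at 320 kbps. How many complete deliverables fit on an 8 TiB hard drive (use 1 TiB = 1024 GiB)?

4554

24 min = 1440 s
Audio: 320 kbps = 0.320 Mbps.
Total bitrate: 10.730 Mbps.
Per item: 10.730 Mbps × 1440 s = 15,451 Mb = 1,931 MB.
Capacity: 8 TiB = 70,368,744 Mb; 4554.26 items → 4554 complete.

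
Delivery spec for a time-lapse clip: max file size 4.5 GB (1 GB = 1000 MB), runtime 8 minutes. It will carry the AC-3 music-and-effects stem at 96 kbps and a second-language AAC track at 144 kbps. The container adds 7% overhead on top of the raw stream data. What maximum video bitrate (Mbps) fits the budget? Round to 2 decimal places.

Budget: 4.5 GB = 36000.0 Mb.
Stream payload after overhead: 36000.0 / 1.07 = 33644.9 Mb.
8 min = 480 s
Total bitrate budget: 33644.9 Mb / 480 s = 70.093 Mbps.
Audio total: 96 + 144 = 240 kbps = 0.240 Mbps.
Video: 70.093 − 0.240 = 69.853 Mbps.

69.85 Mbps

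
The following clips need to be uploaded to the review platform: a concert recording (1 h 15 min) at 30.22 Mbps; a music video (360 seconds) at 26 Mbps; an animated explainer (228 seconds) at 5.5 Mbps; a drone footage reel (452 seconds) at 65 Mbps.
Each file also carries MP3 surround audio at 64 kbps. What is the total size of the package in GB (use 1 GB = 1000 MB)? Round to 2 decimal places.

Audio: 64 kbps = 0.064 Mbps.
concert recording: 30.284 Mbps × 4500 s = 136278.0 Mb
music video: 26.064 Mbps × 360 s = 9383.0 Mb
animated explainer: 5.564 Mbps × 228 s = 1268.6 Mb
drone footage reel: 65.064 Mbps × 452 s = 29408.9 Mb
Total: 176338.6 Mb = 22042.3 MB.
= 22.04 GB.

22.04 GB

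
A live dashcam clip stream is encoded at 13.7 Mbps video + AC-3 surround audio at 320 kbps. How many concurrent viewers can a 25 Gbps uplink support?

1783

Audio: 320 kbps = 0.320 Mbps.
Per-viewer media rate: 14.020 Mbps.
25 Gbps = 25,000 Mbps; 25,000 / 14.020 = 1783.17 → 1783 viewers.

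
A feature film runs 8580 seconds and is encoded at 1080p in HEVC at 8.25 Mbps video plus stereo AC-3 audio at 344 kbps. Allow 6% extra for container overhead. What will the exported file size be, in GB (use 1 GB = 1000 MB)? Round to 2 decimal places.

Audio: 344 kbps = 0.344 Mbps.
Total bitrate: 8.25 + 0.344 = 8.594 Mbps.
Stream data: 8.594 Mbps × 8580 s = 73736.5 Mb.
With 6% container overhead: ×1.06.
78,161 Mb ÷ 8 = 9,770 MB → 9.770 GB.

9.77 GB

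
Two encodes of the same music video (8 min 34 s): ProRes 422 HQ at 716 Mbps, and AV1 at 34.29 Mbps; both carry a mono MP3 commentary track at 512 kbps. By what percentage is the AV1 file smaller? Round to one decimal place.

95.1%

8 min 34 s = 514 s
Audio: 512 kbps = 0.512 Mbps.
ProRes 422 HQ: 716.512 Mbps × 514 s = 368287.2 Mb = 42.874 GiB.
AV1: 34.802 Mbps × 514 s = 17888.2 Mb = 2.082 GiB.
Reduction: (1 − 2.082/42.874) × 100 = 95.14%.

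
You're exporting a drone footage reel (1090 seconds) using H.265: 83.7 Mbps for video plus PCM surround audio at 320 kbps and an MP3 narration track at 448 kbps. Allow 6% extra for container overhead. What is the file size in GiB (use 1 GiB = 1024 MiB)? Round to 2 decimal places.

11.36 GiB

Audio total: 320 + 448 = 768 kbps = 0.768 Mbps.
Total bitrate: 83.7 + 0.768 = 84.468 Mbps.
Stream data: 84.468 Mbps × 1090 s = 92070.1 Mb.
With 6% container overhead: ×1.06.
97,594 Mb = 12,199,290,900 bytes ÷ 1,073,741,824 = 11.36 GiB.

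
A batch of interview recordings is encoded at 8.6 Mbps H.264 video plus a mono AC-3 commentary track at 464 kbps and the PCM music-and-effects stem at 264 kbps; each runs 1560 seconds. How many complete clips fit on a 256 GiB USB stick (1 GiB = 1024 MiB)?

Audio total: 464 + 264 = 728 kbps = 0.728 Mbps.
Total bitrate: 9.328 Mbps.
Per item: 9.328 Mbps × 1560 s = 14,552 Mb = 1,819 MB.
Capacity: 256 GiB = 2,199,023 Mb; 151.12 items → 151 complete.

151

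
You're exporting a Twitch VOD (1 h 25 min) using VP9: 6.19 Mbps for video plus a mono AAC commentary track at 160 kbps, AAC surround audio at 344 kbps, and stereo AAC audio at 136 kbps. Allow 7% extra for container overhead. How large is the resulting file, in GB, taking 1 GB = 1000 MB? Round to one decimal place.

4.7 GB

1 h 25 min = 85 min = 5100 s
Audio total: 160 + 344 + 136 = 640 kbps = 0.640 Mbps.
Total bitrate: 6.19 + 0.640 = 6.830 Mbps.
Stream data: 6.830 Mbps × 5100 s = 34833.0 Mb.
With 7% container overhead: ×1.07.
37,271 Mb ÷ 8 = 4,659 MB → 4.659 GB.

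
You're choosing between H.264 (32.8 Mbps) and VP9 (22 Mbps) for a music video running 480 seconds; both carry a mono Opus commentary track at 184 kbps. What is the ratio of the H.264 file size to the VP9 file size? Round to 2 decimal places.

Audio: 184 kbps = 0.184 Mbps.
H.264: 32.984 Mbps × 480 s = 15832.3 Mb = 1.979 GB.
VP9: 22.184 Mbps × 480 s = 10648.3 Mb = 1.331 GB.
Ratio: 1.979 / 1.331 = 1.487.

1.49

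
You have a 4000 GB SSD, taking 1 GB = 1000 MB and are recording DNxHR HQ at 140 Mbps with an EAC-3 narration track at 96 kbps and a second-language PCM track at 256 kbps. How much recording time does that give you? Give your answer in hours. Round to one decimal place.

63.3 hours

Audio total: 96 + 256 = 352 kbps = 0.352 Mbps.
Total bitrate: 140 + 0.352 = 140.352 Mbps.
Capacity: 4000 GB = 32,000,000 Mb.
Recording time: 32,000,000 / 140.352 = 227,998 s ≈ 63.3 hours.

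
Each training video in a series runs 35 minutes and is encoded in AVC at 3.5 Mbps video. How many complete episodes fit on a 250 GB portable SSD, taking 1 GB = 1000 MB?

272

35 min = 2100 s
Per item: 3.500 Mbps × 2100 s = 7,350 Mb = 918.8 MB.
Capacity: 250 GB = 2,000,000 Mb; 272.11 items → 272 complete.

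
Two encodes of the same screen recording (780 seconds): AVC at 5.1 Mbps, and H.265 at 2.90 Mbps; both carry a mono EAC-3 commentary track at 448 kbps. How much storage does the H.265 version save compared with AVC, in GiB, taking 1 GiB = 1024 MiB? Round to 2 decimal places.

Audio: 448 kbps = 0.448 Mbps.
AVC: 5.548 Mbps × 780 s = 4327.4 Mb = 0.504 GiB.
H.265: 3.348 Mbps × 780 s = 2611.4 Mb = 0.304 GiB.
Saving: 0.504 − 0.304 = 0.200 GiB.

0.20 GiB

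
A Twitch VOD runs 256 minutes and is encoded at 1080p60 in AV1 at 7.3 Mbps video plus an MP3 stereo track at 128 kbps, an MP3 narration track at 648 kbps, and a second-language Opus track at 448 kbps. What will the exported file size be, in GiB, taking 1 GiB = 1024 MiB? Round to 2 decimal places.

256 min = 15360 s
Audio total: 128 + 648 + 448 = 1224 kbps = 1.224 Mbps.
Total bitrate: 7.3 + 1.224 = 8.524 Mbps.
Stream data: 8.524 Mbps × 15360 s = 130928.6 Mb.
130,929 Mb = 16,366,080,000 bytes ÷ 1,073,741,824 = 15.24 GiB.

15.24 GiB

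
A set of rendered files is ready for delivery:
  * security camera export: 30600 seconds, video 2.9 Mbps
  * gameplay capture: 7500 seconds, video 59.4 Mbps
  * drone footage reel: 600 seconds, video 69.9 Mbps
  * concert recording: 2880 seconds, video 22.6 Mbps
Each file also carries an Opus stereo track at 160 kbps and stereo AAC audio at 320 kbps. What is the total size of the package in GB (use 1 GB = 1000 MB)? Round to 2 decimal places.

82.65 GB

Audio total: 160 + 320 = 480 kbps = 0.480 Mbps.
security camera export: 3.380 Mbps × 30600 s = 103428.0 Mb
gameplay capture: 59.880 Mbps × 7500 s = 449100.0 Mb
drone footage reel: 70.380 Mbps × 600 s = 42228.0 Mb
concert recording: 23.080 Mbps × 2880 s = 66470.4 Mb
Total: 661226.4 Mb = 82653.3 MB.
= 82.65 GB.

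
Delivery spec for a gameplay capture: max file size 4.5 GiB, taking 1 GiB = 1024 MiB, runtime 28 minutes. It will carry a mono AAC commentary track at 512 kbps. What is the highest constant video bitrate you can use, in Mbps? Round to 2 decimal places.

Budget: 4.5 GiB = 38654.7 Mb.
28 min = 1680 s
Total bitrate budget: 38654.7 Mb / 1680 s = 23.009 Mbps.
Audio: 512 kbps = 0.512 Mbps.
Video: 23.009 − 0.512 = 22.497 Mbps.

22.50 Mbps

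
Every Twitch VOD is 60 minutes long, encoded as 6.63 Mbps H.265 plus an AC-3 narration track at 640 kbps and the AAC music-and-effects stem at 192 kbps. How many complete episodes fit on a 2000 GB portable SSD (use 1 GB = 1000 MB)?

60 min = 3600 s
Audio total: 640 + 192 = 832 kbps = 0.832 Mbps.
Total bitrate: 7.462 Mbps.
Per item: 7.462 Mbps × 3600 s = 26,863 Mb = 3,358 MB.
Capacity: 2000 GB = 16,000,000 Mb; 595.61 items → 595 complete.

595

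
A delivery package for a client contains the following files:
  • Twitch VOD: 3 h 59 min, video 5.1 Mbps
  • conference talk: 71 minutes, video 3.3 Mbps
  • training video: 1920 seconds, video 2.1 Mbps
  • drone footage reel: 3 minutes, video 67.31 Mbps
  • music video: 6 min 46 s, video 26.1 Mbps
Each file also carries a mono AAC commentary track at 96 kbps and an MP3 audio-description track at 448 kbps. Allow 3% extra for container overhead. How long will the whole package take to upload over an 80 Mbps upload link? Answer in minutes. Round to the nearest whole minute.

27 minutes

Audio total: 96 + 448 = 544 kbps = 0.544 Mbps.
Twitch VOD: 5.644 Mbps × 14340 s × 1.03 = 83363.0 Mb
conference talk: 3.844 Mbps × 4260 s × 1.03 = 16866.7 Mb
training video: 2.644 Mbps × 1920 s × 1.03 = 5228.8 Mb
drone footage reel: 67.854 Mbps × 180 s × 1.03 = 12580.1 Mb
music video: 26.644 Mbps × 406 s × 1.03 = 11142.0 Mb
Total: 129180.6 Mb = 16147.6 MB.
At 80 Mbps: 129180.6 / 80 = 1615 s ≈ 26.9 minutes.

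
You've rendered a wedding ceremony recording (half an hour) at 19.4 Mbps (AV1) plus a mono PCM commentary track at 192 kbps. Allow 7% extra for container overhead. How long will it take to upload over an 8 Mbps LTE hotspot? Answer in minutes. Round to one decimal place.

78.6 minutes

30 min = 1800 s
Audio: 192 kbps = 0.192 Mbps.
Total bitrate: 19.592 Mbps.
File: 19.592 Mbps × 1800 s = 35265.6 Mb.
With 7% container overhead: ×1.07. → 37734.2 Mb.
At 8 Mbps: 37734.2 / 8 = 4716.8 s ≈ 78.6 minutes.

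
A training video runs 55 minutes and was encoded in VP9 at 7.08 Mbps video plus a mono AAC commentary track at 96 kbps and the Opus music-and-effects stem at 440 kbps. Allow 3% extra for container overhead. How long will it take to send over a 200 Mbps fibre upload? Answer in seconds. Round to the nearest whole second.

129 seconds

55 min = 3300 s
Audio total: 96 + 440 = 536 kbps = 0.536 Mbps.
Total bitrate: 7.616 Mbps.
File: 7.616 Mbps × 3300 s = 25132.8 Mb.
With 3% container overhead: ×1.03. → 25886.8 Mb.
At 200 Mbps: 25886.8 / 200 = 129.4 s ≈ 129 seconds.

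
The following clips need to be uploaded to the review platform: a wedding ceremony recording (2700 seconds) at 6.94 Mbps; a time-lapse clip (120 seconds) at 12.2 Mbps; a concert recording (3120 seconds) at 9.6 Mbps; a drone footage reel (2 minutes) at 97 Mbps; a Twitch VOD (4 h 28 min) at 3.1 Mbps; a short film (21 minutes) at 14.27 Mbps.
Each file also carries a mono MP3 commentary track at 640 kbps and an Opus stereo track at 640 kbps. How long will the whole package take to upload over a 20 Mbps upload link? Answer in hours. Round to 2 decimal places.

Audio total: 640 + 640 = 1280 kbps = 1.280 Mbps.
wedding ceremony recording: 8.220 Mbps × 2700 s = 22194.0 Mb
time-lapse clip: 13.480 Mbps × 120 s = 1617.6 Mb
concert recording: 10.880 Mbps × 3120 s = 33945.6 Mb
drone footage reel: 98.280 Mbps × 120 s = 11793.6 Mb
Twitch VOD: 4.380 Mbps × 16080 s = 70430.4 Mb
short film: 15.550 Mbps × 1260 s = 19593.0 Mb
Total: 159574.2 Mb = 19946.8 MB.
At 20 Mbps: 159574.2 / 20 = 7979 s ≈ 2.22 hours.

2.22 hours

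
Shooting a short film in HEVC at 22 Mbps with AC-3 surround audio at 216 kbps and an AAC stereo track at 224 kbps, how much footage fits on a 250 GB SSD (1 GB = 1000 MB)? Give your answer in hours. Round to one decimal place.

Audio total: 216 + 224 = 440 kbps = 0.440 Mbps.
Total bitrate: 22 + 0.440 = 22.440 Mbps.
Capacity: 250 GB = 2,000,000 Mb.
Recording time: 2,000,000 / 22.440 = 89,127 s ≈ 24.8 hours.

24.8 hours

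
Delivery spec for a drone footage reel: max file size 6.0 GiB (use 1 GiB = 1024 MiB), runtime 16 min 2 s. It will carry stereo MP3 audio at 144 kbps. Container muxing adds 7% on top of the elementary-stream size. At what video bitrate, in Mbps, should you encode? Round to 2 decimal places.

49.93 Mbps

Budget: 6.0 GiB = 51539.6 Mb.
Stream payload after overhead: 51539.6 / 1.07 = 48167.9 Mb.
16 min 2 s = 962 s
Total bitrate budget: 48167.9 Mb / 962 s = 50.071 Mbps.
Audio: 144 kbps = 0.144 Mbps.
Video: 50.071 − 0.144 = 49.927 Mbps.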